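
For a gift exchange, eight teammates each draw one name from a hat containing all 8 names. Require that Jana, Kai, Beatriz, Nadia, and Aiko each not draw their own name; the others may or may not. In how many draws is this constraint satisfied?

Let A_j be the event that the j-th constrained one is fixed. By inclusion-exclusion over the 5 events:
Σ_{j=0}^{5} (-1)^j C(5,j)(8-j)!
= C(5,0)·8! - C(5,1)·7! + C(5,2)·6! - C(5,3)·5! + C(5,4)·4! - C(5,5)·3!
= 40320 - 25200 + 7200 - 1200 + 120 - 6
= 21234

21234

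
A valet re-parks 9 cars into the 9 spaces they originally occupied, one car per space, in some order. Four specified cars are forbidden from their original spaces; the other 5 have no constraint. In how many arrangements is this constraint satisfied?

229080

Inclusion-exclusion on the 4 forbidden self-matches:
Σ_{j=0}^{4} (-1)^j C(4,j)(9-j)!
= C(4,0)·9! - C(4,1)·8! + C(4,2)·7! - C(4,3)·6! + C(4,4)·5!
= 362880 - 161280 + 30240 - 2880 + 120
= 229080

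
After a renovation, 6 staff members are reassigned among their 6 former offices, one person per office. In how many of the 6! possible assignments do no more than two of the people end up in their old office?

664

# with exactly i fixed is C(6,i)·!(6-i); sum over i=0..2:
  i=0: C(6,0)·!6 = 1·265 = 265
  i=1: C(6,1)·!5 = 6·44 = 264
  i=2: C(6,2)·!4 = 15·9 = 135
Total = 664.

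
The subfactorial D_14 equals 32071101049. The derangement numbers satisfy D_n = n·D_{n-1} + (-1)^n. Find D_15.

481066515734

D_15 = 15·32071101049 - 1 = 481066515734.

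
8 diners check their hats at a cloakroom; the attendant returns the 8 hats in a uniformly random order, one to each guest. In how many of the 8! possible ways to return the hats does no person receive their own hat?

14833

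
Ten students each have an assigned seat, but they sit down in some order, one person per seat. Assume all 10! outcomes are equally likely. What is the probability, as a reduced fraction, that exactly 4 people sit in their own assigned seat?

53/3456

Favorable outcomes: C(10,4)·!6 = 210·265 = 55650.
Total outcomes: 10! = 3628800.
Probability = 55650/3628800 = 53/3456.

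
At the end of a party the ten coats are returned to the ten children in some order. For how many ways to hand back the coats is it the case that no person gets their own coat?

Recurrence: !10 = 10·!9 + (-1)^10.
!10 = 10·133496 + 1 = 1334961

1334961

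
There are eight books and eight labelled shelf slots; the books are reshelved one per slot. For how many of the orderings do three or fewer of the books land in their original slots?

# with exactly i fixed is C(8,i)·!(8-i); sum over i=0..3:
  i=0: C(8,0)·!8 = 1·14833 = 14833
  i=1: C(8,1)·!7 = 8·1854 = 14832
  i=2: C(8,2)·!6 = 28·265 = 7420
  i=3: C(8,3)·!5 = 56·44 = 2464
Total = 39549.

39549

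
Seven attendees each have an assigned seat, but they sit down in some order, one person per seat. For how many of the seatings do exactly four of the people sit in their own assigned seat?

Pick the 4 fixed positions: C(7,4) = 35 ways.
The other 3 form a derangement: !3 = 2.
Total: 35 × 2 = 70.

70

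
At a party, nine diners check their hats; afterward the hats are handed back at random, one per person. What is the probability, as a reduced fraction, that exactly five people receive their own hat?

1/320

Favorable outcomes: C(9,5)·!4 = 126·9 = 1134.
Total outcomes: 9! = 362880.
Probability = 1134/362880 = 1/320.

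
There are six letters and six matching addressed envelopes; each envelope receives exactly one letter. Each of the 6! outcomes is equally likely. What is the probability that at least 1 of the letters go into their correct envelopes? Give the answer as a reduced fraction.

Favorable outcomes: Σ_{i≥1} C(6,i)·!(6-i) = 6·44 + 15·9 + 20·2 + 15·1 + 6·0 + 1·1 = 455.
Total outcomes: 6! = 720.
Probability = 455/720 = 91/144.

91/144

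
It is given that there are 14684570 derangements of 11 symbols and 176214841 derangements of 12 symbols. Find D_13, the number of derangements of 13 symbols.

D_13 = (13-1)·(D_12 + D_11) = 12·(176214841 + 14684570) = 12·190899411 = 2290792932.

2290792932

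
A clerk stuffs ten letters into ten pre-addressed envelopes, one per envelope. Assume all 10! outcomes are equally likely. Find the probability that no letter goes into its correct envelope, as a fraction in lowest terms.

16481/44800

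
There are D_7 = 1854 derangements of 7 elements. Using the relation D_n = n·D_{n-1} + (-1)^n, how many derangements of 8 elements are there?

D_8 = 8·1854 + 1 = 14833.

14833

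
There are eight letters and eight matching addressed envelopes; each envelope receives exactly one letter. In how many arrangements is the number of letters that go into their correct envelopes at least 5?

# with exactly i fixed is C(8,i)·!(8-i); sum over i=5..8:
  i=5: C(8,5)·!3 = 56·2 = 112
  i=6: C(8,6)·!2 = 28·1 = 28
  i=7: C(8,7)·!1 = 8·0 = 0
  i=8: C(8,8)·!0 = 1·1 = 1
Total = 141.

141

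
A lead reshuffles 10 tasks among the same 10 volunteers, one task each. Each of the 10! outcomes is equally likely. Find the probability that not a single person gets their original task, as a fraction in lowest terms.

Favorable outcomes: !10 = 1334961.
Total outcomes: 10! = 3628800.
Probability = 1334961/3628800 = 16481/44800.

16481/44800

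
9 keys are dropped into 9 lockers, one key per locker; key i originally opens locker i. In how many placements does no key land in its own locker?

!9 is the nearest integer to 9!/e.
9! = 362880, and 362880/e ≈ 133496.09, so !9 = 133496.

133496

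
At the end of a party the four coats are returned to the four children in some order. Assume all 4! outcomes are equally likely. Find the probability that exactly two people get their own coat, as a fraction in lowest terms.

1/4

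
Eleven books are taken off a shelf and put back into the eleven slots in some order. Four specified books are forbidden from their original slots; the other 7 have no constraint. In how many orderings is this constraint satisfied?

27422640

Inclusion-exclusion on the 4 forbidden self-matches:
Σ_{j=0}^{4} (-1)^j C(4,j)(11-j)!
= C(4,0)·11! - C(4,1)·10! + C(4,2)·9! - C(4,3)·8! + C(4,4)·7!
= 39916800 - 14515200 + 2177280 - 161280 + 5040
= 27422640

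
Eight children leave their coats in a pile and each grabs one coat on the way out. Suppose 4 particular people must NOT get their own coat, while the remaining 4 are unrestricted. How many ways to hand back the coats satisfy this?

Let A_j be the event that the j-th constrained one is fixed. By inclusion-exclusion over the 4 events:
Σ_{j=0}^{4} (-1)^j C(4,j)(8-j)!
= C(4,0)·8! - C(4,1)·7! + C(4,2)·6! - C(4,3)·5! + C(4,4)·4!
= 40320 - 20160 + 4320 - 480 + 24
= 24024

24024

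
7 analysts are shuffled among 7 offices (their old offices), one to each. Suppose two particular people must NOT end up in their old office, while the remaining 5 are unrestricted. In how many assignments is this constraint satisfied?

3720

Let A_j be the event that the j-th constrained one is fixed. By inclusion-exclusion over the 2 events:
Σ_{j=0}^{2} (-1)^j C(2,j)(7-j)!
= C(2,0)·7! - C(2,1)·6! + C(2,2)·5!
= 5040 - 1440 + 120
= 3720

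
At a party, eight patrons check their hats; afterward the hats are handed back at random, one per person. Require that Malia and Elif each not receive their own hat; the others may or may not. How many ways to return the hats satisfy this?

Let A_j be the event that the j-th constrained one is fixed. By inclusion-exclusion over the 2 events:
Σ_{j=0}^{2} (-1)^j C(2,j)(8-j)!
= C(2,0)·8! - C(2,1)·7! + C(2,2)·6!
= 40320 - 10080 + 720
= 30960

30960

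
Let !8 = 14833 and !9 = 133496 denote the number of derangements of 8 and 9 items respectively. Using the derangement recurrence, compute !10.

1334961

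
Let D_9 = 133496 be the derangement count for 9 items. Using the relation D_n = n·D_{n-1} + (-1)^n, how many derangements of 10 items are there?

D_10 = 10·133496 + 1 = 1334961.

1334961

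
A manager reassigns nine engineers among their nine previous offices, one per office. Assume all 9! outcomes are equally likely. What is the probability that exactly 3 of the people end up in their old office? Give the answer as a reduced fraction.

Favorable outcomes: C(9,3)·!6 = 84·265 = 22260.
Total outcomes: 9! = 362880.
Probability = 22260/362880 = 53/864.

53/864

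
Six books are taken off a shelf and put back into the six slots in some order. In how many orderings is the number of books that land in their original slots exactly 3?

40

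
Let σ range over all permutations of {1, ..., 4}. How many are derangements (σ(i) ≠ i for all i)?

9

Recurrence: !4 = 4·!3 + (-1)^4.
!4 = 4·2 + 1 = 9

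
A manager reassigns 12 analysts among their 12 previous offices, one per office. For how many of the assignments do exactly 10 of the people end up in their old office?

Pick the 10 fixed positions: C(12,10) = 66 ways.
The other 2 form a derangement: !2 = 1.
Total: 66 × 1 = 66.

66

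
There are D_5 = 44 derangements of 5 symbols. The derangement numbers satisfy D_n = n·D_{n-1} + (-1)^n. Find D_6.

265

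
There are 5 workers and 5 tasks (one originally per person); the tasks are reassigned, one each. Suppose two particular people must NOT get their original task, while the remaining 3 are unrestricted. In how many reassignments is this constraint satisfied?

Let A_j be the event that the j-th constrained one is fixed. By inclusion-exclusion over the 2 events:
Σ_{j=0}^{2} (-1)^j C(2,j)(5-j)!
= C(2,0)·5! - C(2,1)·4! + C(2,2)·3!
= 120 - 48 + 6
= 78

78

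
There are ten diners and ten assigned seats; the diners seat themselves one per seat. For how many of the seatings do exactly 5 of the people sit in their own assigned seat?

Choose which 5 of the 10 are fixed: C(10,5) = 252.
The other 5 form a derangement: !5 = 44.
Total: 252 × 44 = 11088.

11088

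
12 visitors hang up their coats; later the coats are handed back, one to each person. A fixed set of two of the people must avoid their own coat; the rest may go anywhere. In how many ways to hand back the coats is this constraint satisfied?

Inclusion-exclusion on the 2 forbidden self-matches:
Σ_{j=0}^{2} (-1)^j C(2,j)(12-j)!
= C(2,0)·12! - C(2,1)·11! + C(2,2)·10!
= 479001600 - 79833600 + 3628800
= 402796800

402796800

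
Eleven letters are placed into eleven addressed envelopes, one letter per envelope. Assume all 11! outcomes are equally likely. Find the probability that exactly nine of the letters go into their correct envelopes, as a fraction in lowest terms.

Favorable outcomes: C(11,9)·!2 = 55·1 = 55.
Total outcomes: 11! = 39916800.
Probability = 55/39916800 = 1/725760.

1/725760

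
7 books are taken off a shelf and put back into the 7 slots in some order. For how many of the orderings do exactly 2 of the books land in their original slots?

924

Pick the 2 fixed positions: C(7,2) = 21 ways.
The remaining 5 must be deranged: !5 = 44.
Total: 21 × 44 = 924.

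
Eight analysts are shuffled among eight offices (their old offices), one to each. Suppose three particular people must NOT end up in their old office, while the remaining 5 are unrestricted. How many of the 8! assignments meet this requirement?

27240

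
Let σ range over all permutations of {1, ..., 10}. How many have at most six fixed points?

# with exactly i fixed is C(10,i)·!(10-i); sum over i=0..6:
  i=0: C(10,0)·!10 = 1·1334961 = 1334961
  i=1: C(10,1)·!9 = 10·133496 = 1334960
  i=2: C(10,2)·!8 = 45·14833 = 667485
  i=3: C(10,3)·!7 = 120·1854 = 222480
  i=4: C(10,4)·!6 = 210·265 = 55650
  i=5: C(10,5)·!5 = 252·44 = 11088
  i=6: C(10,6)·!4 = 210·9 = 1890
Total = 3628514.

3628514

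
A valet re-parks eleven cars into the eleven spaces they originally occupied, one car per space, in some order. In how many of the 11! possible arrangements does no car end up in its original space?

14684570

Recurrence: !11 = 10·(!10 + !9).
!11 = 10·(1334961 + 133496) = 10·1468457 = 14684570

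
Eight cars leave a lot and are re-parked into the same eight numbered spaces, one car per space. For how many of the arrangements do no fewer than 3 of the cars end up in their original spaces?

3235

# with exactly i fixed is C(8,i)·!(8-i); sum over i=3..8:
  i=3: C(8,3)·!5 = 56·44 = 2464
  i=4: C(8,4)·!4 = 70·9 = 630
  i=5: C(8,5)·!3 = 56·2 = 112
  i=6: C(8,6)·!2 = 28·1 = 28
  i=7: C(8,7)·!1 = 8·0 = 0
  i=8: C(8,8)·!0 = 1·1 = 1
Total = 3235.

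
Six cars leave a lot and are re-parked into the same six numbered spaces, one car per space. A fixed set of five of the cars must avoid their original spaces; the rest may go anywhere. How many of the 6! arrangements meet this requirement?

Let A_j be the event that the j-th constrained one is fixed. By inclusion-exclusion over the 5 events:
Σ_{j=0}^{5} (-1)^j C(5,j)(6-j)!
= C(5,0)·6! - C(5,1)·5! + C(5,2)·4! - C(5,3)·3! + C(5,4)·2! - C(5,5)·1!
= 720 - 600 + 240 - 60 + 10 - 1
= 309

309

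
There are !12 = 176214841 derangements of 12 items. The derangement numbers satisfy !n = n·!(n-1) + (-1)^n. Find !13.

2290792932

!13 = 13·176214841 - 1 = 2290792932.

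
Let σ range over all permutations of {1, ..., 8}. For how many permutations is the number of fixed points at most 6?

# with exactly i fixed is C(8,i)·!(8-i); sum over i=0..6:
  i=0: C(8,0)·!8 = 1·14833 = 14833
  i=1: C(8,1)·!7 = 8·1854 = 14832
  i=2: C(8,2)·!6 = 28·265 = 7420
  i=3: C(8,3)·!5 = 56·44 = 2464
  i=4: C(8,4)·!4 = 70·9 = 630
  i=5: C(8,5)·!3 = 56·2 = 112
  i=6: C(8,6)·!2 = 28·1 = 28
Total = 40319.

40319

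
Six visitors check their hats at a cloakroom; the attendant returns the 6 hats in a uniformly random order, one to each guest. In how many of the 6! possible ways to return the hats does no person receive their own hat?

265

By inclusion-exclusion, !6 = Σ (-1)^k · 6!/k! for k=0..6
= 6! - 6!/1! + 6!/2! - 6!/3! + 6!/4! - 6!/5! + 6!/6!
= 720 - 720 + 360 - 120 + 30 - 6 + 1
= 265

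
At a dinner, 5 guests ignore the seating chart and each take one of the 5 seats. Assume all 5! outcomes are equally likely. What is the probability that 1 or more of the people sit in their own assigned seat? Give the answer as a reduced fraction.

Favorable outcomes: Σ_{i≥1} C(5,i)·!(5-i) = 5·9 + 10·2 + 10·1 + 5·0 + 1·1 = 76.
Total outcomes: 5! = 120.
Probability = 76/120 = 19/30.

19/30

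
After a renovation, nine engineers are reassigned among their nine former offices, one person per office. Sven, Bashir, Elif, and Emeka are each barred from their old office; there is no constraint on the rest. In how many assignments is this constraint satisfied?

229080

Let A_j be the event that the j-th constrained one is fixed. By inclusion-exclusion over the 4 events:
Σ_{j=0}^{4} (-1)^j C(4,j)(9-j)!
= C(4,0)·9! - C(4,1)·8! + C(4,2)·7! - C(4,3)·6! + C(4,4)·5!
= 362880 - 161280 + 30240 - 2880 + 120
= 229080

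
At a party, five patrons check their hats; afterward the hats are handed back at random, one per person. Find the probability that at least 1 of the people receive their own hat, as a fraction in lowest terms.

Favorable outcomes: Σ_{i≥1} C(5,i)·!(5-i) = 5·9 + 10·2 + 10·1 + 5·0 + 1·1 = 76.
Total outcomes: 5! = 120.
Probability = 76/120 = 19/30.

19/30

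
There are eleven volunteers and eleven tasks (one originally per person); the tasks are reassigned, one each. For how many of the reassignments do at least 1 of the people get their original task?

Sum C(11,i)·!(11-i) for i = 1..11:
  i=1: C(11,1)·!10 = 11·1334961 = 14684571
  i=2: C(11,2)·!9 = 55·133496 = 7342280
  i=3: C(11,3)·!8 = 165·14833 = 2447445
  i=4: C(11,4)·!7 = 330·1854 = 611820
  i=5: C(11,5)·!6 = 462·265 = 122430
  i=6: C(11,6)·!5 = 462·44 = 20328
  i=7: C(11,7)·!4 = 330·9 = 2970
  i=8: C(11,8)·!3 = 165·2 = 330
  i=9: C(11,9)·!2 = 55·1 = 55
  i=10: C(11,10)·!1 = 11·0 = 0
  i=11: C(11,11)·!0 = 1·1 = 1
Total = 25232230.

25232230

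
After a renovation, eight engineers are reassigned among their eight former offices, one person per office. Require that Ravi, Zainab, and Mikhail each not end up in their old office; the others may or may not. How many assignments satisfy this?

Let A_j be the event that the j-th constrained one is fixed. By inclusion-exclusion over the 3 events:
Σ_{j=0}^{3} (-1)^j C(3,j)(8-j)!
= C(3,0)·8! - C(3,1)·7! + C(3,2)·6! - C(3,3)·5!
= 40320 - 15120 + 2160 - 120
= 27240

27240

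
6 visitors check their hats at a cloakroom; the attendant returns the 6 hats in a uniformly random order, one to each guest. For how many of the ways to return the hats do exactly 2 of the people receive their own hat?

Choose which 2 of the 6 are fixed: C(6,2) = 15.
The other 4 form a derangement: !4 = 9.
Total: 15 × 9 = 135.

135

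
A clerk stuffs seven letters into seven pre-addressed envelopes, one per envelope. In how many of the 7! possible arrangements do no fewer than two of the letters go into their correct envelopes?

1331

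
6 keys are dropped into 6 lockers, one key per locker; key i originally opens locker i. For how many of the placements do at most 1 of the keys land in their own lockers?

# with exactly i fixed is C(6,i)·!(6-i); sum over i=0..1:
  i=0: C(6,0)·!6 = 1·265 = 265
  i=1: C(6,1)·!5 = 6·44 = 264
Total = 529.

529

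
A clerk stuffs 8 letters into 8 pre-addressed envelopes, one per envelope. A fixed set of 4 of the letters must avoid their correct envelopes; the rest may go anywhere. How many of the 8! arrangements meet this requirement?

24024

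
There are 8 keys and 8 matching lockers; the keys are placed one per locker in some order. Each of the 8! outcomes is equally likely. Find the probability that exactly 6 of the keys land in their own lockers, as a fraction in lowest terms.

1/1440

Favorable outcomes: C(8,6)·!2 = 28·1 = 28.
Total outcomes: 8! = 40320.
Probability = 28/40320 = 1/1440.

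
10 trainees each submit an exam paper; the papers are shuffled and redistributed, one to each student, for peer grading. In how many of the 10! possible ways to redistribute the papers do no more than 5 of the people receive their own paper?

Sum C(10,i)·!(10-i) for i = 0..5:
  i=0: C(10,0)·!10 = 1·1334961 = 1334961
  i=1: C(10,1)·!9 = 10·133496 = 1334960
  i=2: C(10,2)·!8 = 45·14833 = 667485
  i=3: C(10,3)·!7 = 120·1854 = 222480
  i=4: C(10,4)·!6 = 210·265 = 55650
  i=5: C(10,5)·!5 = 252·44 = 11088
Total = 3626624.

3626624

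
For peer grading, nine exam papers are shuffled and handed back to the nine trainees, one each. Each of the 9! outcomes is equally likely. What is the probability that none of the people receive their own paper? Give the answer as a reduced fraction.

Favorable outcomes: !9 = 133496.
Total outcomes: 9! = 362880.
Probability = 133496/362880 = 16687/45360.

16687/45360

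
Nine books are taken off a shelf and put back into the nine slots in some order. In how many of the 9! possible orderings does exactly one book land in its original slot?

133497

Pick the single fixed position: C(9,1) = 9 ways.
The remaining 8 must be deranged: !8 = 14833.
Total: 9 × 14833 = 133497.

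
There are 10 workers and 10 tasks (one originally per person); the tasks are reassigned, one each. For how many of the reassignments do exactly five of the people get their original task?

11088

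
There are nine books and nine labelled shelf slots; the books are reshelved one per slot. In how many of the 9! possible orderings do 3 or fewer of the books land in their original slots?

355997

Sum C(9,i)·!(9-i) for i = 0..3:
  i=0: C(9,0)·!9 = 1·133496 = 133496
  i=1: C(9,1)·!8 = 9·14833 = 133497
  i=2: C(9,2)·!7 = 36·1854 = 66744
  i=3: C(9,3)·!6 = 84·265 = 22260
Total = 355997.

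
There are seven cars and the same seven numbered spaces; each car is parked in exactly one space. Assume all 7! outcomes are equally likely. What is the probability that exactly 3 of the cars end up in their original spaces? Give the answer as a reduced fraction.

1/16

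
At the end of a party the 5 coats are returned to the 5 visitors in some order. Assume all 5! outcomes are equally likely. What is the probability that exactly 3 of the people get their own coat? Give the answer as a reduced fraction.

Favorable outcomes: C(5,3)·!2 = 10·1 = 10.
Total outcomes: 5! = 120.
Probability = 10/120 = 1/12.

1/12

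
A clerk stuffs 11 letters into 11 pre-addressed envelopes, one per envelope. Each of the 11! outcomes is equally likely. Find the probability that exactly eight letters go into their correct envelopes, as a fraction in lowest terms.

Favorable outcomes: C(11,8)·!3 = 165·2 = 330.
Total outcomes: 11! = 39916800.
Probability = 330/39916800 = 1/120960.

1/120960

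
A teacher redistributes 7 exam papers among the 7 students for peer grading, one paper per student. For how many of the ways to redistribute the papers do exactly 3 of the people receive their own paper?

315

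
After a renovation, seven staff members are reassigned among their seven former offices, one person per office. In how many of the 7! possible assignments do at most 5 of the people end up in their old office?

5039

Sum C(7,i)·!(7-i) for i = 0..5:
  i=0: C(7,0)·!7 = 1·1854 = 1854
  i=1: C(7,1)·!6 = 7·265 = 1855
  i=2: C(7,2)·!5 = 21·44 = 924
  i=3: C(7,3)·!4 = 35·9 = 315
  i=4: C(7,4)·!3 = 35·2 = 70
  i=5: C(7,5)·!2 = 21·1 = 21
Total = 5039.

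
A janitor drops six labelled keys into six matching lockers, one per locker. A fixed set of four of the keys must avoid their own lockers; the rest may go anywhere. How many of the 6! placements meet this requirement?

362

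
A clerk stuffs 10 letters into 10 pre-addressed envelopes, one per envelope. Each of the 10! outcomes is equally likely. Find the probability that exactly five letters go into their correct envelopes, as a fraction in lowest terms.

Favorable outcomes: C(10,5)·!5 = 252·44 = 11088.
Total outcomes: 10! = 3628800.
Probability = 11088/3628800 = 11/3600.

11/3600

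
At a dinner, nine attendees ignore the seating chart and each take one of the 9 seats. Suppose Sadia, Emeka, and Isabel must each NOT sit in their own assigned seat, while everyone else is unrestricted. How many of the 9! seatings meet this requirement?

256320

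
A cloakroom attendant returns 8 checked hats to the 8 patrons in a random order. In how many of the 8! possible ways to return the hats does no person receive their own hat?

14833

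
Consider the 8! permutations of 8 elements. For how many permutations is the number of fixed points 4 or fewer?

40179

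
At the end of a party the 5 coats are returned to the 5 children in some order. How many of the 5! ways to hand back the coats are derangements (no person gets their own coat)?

44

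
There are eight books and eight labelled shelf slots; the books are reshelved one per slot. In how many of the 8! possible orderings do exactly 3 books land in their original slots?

Choose which 3 of the 8 are fixed: C(8,3) = 56.
The remaining 5 must be deranged: !5 = 44.
Total: 56 × 44 = 2464.

2464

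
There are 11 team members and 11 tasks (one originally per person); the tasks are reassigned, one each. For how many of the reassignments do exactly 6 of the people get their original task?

Pick the 6 fixed positions: C(11,6) = 462 ways.
The other 5 form a derangement: !5 = 44.
Total: 462 × 44 = 20328.

20328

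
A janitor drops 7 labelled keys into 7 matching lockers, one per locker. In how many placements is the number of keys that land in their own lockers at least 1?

3186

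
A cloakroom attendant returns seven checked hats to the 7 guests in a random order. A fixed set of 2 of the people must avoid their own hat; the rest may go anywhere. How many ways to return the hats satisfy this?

3720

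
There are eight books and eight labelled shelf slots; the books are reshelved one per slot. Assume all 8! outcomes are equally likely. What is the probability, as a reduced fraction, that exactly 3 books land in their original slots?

11/180

Favorable outcomes: C(8,3)·!5 = 56·44 = 2464.
Total outcomes: 8! = 40320.
Probability = 2464/40320 = 11/180.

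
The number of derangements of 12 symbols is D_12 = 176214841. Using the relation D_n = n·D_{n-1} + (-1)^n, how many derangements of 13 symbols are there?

D_13 = 13·176214841 - 1 = 2290792932.

2290792932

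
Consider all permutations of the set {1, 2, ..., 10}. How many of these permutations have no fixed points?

The number of derangements of 10 is !10 = Σ_{k=0}^{10} (-1)^k·10!/k!
= 10! - 10!/1! + 10!/2! - 10!/3! + 10!/4! - 10!/5! + 10!/6! - 10!/7! + 10!/8! - 10!/9! + 10!/10!
= 3628800 - 3628800 + 1814400 - 604800 + 151200 - 30240 + 5040 - 720 + 90 - 10 + 1
= 1334961

1334961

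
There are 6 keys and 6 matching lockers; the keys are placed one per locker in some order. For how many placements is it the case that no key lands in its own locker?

Use !n = n·!(n-1) + (-1)^n.
!6 = 6·44 + 1 = 265

265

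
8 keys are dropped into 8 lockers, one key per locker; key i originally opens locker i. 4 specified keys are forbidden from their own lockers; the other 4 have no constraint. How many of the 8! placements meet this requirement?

Inclusion-exclusion on the 4 forbidden self-matches:
Σ_{j=0}^{4} (-1)^j C(4,j)(8-j)!
= C(4,0)·8! - C(4,1)·7! + C(4,2)·6! - C(4,3)·5! + C(4,4)·4!
= 40320 - 20160 + 4320 - 480 + 24
= 24024

24024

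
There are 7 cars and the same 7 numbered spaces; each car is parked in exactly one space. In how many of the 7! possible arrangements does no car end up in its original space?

!7 is the nearest integer to 7!/e.
7! = 5040, and 5040/e ≈ 1854.11, so !7 = 1854.

1854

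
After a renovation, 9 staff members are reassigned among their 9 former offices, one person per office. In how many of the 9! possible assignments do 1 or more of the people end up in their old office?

229384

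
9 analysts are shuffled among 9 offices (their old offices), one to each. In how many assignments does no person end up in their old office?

133496

!9 is the nearest integer to 9!/e.
9! = 362880, and 362880/e ≈ 133496.09, so !9 = 133496.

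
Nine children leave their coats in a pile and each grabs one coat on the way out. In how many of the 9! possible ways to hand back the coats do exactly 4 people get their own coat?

5544

Pick the 4 fixed positions: C(9,4) = 126 ways.
The remaining 5 must be deranged: !5 = 44.
Total: 126 × 44 = 5544.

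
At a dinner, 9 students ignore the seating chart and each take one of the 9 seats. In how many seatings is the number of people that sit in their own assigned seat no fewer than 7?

37

# with exactly i fixed is C(9,i)·!(9-i); sum over i=7..9:
  i=7: C(9,7)·!2 = 36·1 = 36
  i=8: C(9,8)·!1 = 9·0 = 0
  i=9: C(9,9)·!0 = 1·1 = 1
Total = 37.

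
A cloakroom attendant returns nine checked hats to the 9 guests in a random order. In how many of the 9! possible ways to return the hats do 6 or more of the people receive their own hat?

Sum C(9,i)·!(9-i) for i = 6..9:
  i=6: C(9,6)·!3 = 84·2 = 168
  i=7: C(9,7)·!2 = 36·1 = 36
  i=8: C(9,8)·!1 = 9·0 = 0
  i=9: C(9,9)·!0 = 1·1 = 1
Total = 205.

205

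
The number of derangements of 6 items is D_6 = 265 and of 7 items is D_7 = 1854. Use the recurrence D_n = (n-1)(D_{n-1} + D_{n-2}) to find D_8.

14833

D_8 = (8-1)·(D_7 + D_6) = 7·(1854 + 265) = 7·2119 = 14833.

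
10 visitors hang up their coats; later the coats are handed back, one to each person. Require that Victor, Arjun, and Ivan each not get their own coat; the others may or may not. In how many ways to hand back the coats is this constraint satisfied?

Inclusion-exclusion on the 3 forbidden self-matches:
Σ_{j=0}^{3} (-1)^j C(3,j)(10-j)!
= C(3,0)·10! - C(3,1)·9! + C(3,2)·8! - C(3,3)·7!
= 3628800 - 1088640 + 120960 - 5040
= 2656080

2656080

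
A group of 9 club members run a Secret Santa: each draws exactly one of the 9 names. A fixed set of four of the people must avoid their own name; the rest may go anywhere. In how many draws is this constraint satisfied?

229080

Let A_j be the event that the j-th constrained one is fixed. By inclusion-exclusion over the 4 events:
Σ_{j=0}^{4} (-1)^j C(4,j)(9-j)!
= C(4,0)·9! - C(4,1)·8! + C(4,2)·7! - C(4,3)·6! + C(4,4)·5!
= 362880 - 161280 + 30240 - 2880 + 120
= 229080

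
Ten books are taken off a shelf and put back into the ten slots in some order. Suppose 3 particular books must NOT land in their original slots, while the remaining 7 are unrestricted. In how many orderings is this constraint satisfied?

2656080

Inclusion-exclusion on the 3 forbidden self-matches:
Σ_{j=0}^{3} (-1)^j C(3,j)(10-j)!
= C(3,0)·10! - C(3,1)·9! + C(3,2)·8! - C(3,3)·7!
= 3628800 - 1088640 + 120960 - 5040
= 2656080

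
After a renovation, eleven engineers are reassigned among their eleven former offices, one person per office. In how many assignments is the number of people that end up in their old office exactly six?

Choose which 6 of the 11 are fixed: C(11,6) = 462.
The other 5 form a derangement: !5 = 44.
Total: 462 × 44 = 20328.

20328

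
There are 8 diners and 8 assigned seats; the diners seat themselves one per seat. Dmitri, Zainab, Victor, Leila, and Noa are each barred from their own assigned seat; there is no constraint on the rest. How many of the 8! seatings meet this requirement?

Let A_j be the event that the j-th constrained one is fixed. By inclusion-exclusion over the 5 events:
Σ_{j=0}^{5} (-1)^j C(5,j)(8-j)!
= C(5,0)·8! - C(5,1)·7! + C(5,2)·6! - C(5,3)·5! + C(5,4)·4! - C(5,5)·3!
= 40320 - 25200 + 7200 - 1200 + 120 - 6
= 21234

21234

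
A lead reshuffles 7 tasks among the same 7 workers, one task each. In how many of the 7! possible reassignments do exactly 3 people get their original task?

315

Choose which 3 of the 7 are fixed: C(7,3) = 35.
The remaining 4 must be deranged: !4 = 9.
Total: 35 × 9 = 315.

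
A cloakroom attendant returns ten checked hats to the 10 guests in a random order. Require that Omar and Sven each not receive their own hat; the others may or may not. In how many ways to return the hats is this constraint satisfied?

Inclusion-exclusion on the 2 forbidden self-matches:
Σ_{j=0}^{2} (-1)^j C(2,j)(10-j)!
= C(2,0)·10! - C(2,1)·9! + C(2,2)·8!
= 3628800 - 725760 + 40320
= 2943360

2943360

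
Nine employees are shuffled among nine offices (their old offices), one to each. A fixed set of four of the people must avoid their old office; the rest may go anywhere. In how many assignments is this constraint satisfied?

229080

Inclusion-exclusion on the 4 forbidden self-matches:
Σ_{j=0}^{4} (-1)^j C(4,j)(9-j)!
= C(4,0)·9! - C(4,1)·8! + C(4,2)·7! - C(4,3)·6! + C(4,4)·5!
= 362880 - 161280 + 30240 - 2880 + 120
= 229080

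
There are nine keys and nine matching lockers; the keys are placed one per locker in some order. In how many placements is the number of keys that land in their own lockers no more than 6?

# with exactly i fixed is C(9,i)·!(9-i); sum over i=0..6:
  i=0: C(9,0)·!9 = 1·133496 = 133496
  i=1: C(9,1)·!8 = 9·14833 = 133497
  i=2: C(9,2)·!7 = 36·1854 = 66744
  i=3: C(9,3)·!6 = 84·265 = 22260
  i=4: C(9,4)·!5 = 126·44 = 5544
  i=5: C(9,5)·!4 = 126·9 = 1134
  i=6: C(9,6)·!3 = 84·2 = 168
Total = 362843.

362843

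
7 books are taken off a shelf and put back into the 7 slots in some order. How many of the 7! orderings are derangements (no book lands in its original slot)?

1854

The number of derangements of 7 is !7 = Σ_{k=0}^{7} (-1)^k·7!/k!
= 7! - 7!/1! + 7!/2! - 7!/3! + 7!/4! - 7!/5! + 7!/6! - 7!/7!
= 5040 - 5040 + 2520 - 840 + 210 - 42 + 7 - 1
= 1854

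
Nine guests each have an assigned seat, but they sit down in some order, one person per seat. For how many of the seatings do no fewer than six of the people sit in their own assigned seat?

# with exactly i fixed is C(9,i)·!(9-i); sum over i=6..9:
  i=6: C(9,6)·!3 = 84·2 = 168
  i=7: C(9,7)·!2 = 36·1 = 36
  i=8: C(9,8)·!1 = 9·0 = 0
  i=9: C(9,9)·!0 = 1·1 = 1
Total = 205.

205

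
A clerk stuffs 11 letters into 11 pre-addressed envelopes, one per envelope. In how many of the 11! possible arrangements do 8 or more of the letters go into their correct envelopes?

Sum C(11,i)·!(11-i) for i = 8..11:
  i=8: C(11,8)·!3 = 165·2 = 330
  i=9: C(11,9)·!2 = 55·1 = 55
  i=10: C(11,10)·!1 = 11·0 = 0
  i=11: C(11,11)·!0 = 1·1 = 1
Total = 386.

386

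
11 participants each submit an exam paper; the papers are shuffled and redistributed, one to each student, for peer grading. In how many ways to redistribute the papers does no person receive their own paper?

By inclusion-exclusion, !11 = Σ (-1)^k · 11!/k! for k=0..11
= 11! - 11!/1! + 11!/2! - 11!/3! + 11!/4! - 11!/5! + 11!/6! - 11!/7! + 11!/8! - 11!/9! + 11!/10! - 11!/11!
= 39916800 - 39916800 + 19958400 - 6652800 + 1663200 - 332640 + 55440 - 7920 + 990 - 110 + 11 - 1
= 14684570

14684570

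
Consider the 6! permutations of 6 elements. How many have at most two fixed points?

664

Sum C(6,i)·!(6-i) for i = 0..2:
  i=0: C(6,0)·!6 = 1·265 = 265
  i=1: C(6,1)·!5 = 6·44 = 264
  i=2: C(6,2)·!4 = 15·9 = 135
Total = 664.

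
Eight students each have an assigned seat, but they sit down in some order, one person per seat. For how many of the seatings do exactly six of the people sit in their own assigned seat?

Choose which 6 of the 8 are fixed: C(8,6) = 28.
The other 2 form a derangement: !2 = 1.
Total: 28 × 1 = 28.

28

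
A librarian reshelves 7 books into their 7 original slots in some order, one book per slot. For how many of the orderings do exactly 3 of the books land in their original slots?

315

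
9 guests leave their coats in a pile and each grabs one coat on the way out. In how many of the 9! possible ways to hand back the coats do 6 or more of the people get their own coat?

205

Sum C(9,i)·!(9-i) for i = 6..9:
  i=6: C(9,6)·!3 = 84·2 = 168
  i=7: C(9,7)·!2 = 36·1 = 36
  i=8: C(9,8)·!1 = 9·0 = 0
  i=9: C(9,9)·!0 = 1·1 = 1
Total = 205.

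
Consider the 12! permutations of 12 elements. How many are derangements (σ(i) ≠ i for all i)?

By inclusion-exclusion, !12 = Σ (-1)^k · 12!/k! for k=0..12
= 12! - 12!/1! + 12!/2! - 12!/3! + 12!/4! - 12!/5! + 12!/6! - 12!/7! + 12!/8! - 12!/9! + 12!/10! - 12!/11! + 12!/12!
= 479001600 - 479001600 + 239500800 - 79833600 + 19958400 - 3991680 + 665280 - 95040 + 11880 - 1320 + 132 - 12 + 1
= 176214841

176214841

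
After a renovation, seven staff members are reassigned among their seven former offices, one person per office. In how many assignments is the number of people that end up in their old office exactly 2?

924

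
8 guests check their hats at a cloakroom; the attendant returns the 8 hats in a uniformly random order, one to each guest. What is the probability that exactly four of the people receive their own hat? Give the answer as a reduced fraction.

Favorable outcomes: C(8,4)·!4 = 70·9 = 630.
Total outcomes: 8! = 40320.
Probability = 630/40320 = 1/64.

1/64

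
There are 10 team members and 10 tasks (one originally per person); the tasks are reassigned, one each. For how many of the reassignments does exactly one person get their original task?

Pick the single fixed position: C(10,1) = 10 ways.
The other 9 form a derangement: !9 = 133496.
Total: 10 × 133496 = 1334960.

1334960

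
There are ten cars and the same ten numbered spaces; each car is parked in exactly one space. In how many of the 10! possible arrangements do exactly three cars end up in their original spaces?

Choose which 3 of the 10 are fixed: C(10,3) = 120.
The other 7 form a derangement: !7 = 1854.
Total: 120 × 1854 = 222480.

222480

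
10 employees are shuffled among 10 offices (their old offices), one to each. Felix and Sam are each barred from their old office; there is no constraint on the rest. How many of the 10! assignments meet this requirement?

2943360

Inclusion-exclusion on the 2 forbidden self-matches:
Σ_{j=0}^{2} (-1)^j C(2,j)(10-j)!
= C(2,0)·10! - C(2,1)·9! + C(2,2)·8!
= 3628800 - 725760 + 40320
= 2943360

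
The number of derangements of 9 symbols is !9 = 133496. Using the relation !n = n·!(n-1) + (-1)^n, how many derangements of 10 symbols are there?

1334961

!10 = 10·133496 + 1 = 1334961.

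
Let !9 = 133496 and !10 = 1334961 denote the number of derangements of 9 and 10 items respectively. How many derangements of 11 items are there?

14684570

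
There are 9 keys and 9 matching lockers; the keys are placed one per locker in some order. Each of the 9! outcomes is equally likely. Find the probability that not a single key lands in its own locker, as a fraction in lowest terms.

16687/45360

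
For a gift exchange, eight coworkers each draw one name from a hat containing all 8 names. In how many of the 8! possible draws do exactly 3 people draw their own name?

2464

Choose which 3 of the 8 are fixed: C(8,3) = 56.
The other 5 form a derangement: !5 = 44.
Total: 56 × 44 = 2464.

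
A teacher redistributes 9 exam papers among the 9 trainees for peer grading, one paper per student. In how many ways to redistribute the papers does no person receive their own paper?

The number of derangements of 9 is !9 = Σ_{k=0}^{9} (-1)^k·9!/k!
= 9! - 9!/1! + 9!/2! - 9!/3! + 9!/4! - 9!/5! + 9!/6! - 9!/7! + 9!/8! - 9!/9!
= 362880 - 362880 + 181440 - 60480 + 15120 - 3024 + 504 - 72 + 9 - 1
= 133496

133496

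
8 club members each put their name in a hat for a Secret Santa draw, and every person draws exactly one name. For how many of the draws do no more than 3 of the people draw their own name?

# with exactly i fixed is C(8,i)·!(8-i); sum over i=0..3:
  i=0: C(8,0)·!8 = 1·14833 = 14833
  i=1: C(8,1)·!7 = 8·1854 = 14832
  i=2: C(8,2)·!6 = 28·265 = 7420
  i=3: C(8,3)·!5 = 56·44 = 2464
Total = 39549.

39549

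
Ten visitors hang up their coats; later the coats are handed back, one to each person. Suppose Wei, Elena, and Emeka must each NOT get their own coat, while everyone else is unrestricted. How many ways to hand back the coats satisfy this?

Let A_j be the event that the j-th constrained one is fixed. By inclusion-exclusion over the 3 events:
Σ_{j=0}^{3} (-1)^j C(3,j)(10-j)!
= C(3,0)·10! - C(3,1)·9! + C(3,2)·8! - C(3,3)·7!
= 3628800 - 1088640 + 120960 - 5040
= 2656080

2656080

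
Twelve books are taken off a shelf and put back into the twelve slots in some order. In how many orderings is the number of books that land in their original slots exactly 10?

66

Pick the 10 fixed positions: C(12,10) = 66 ways.
The other 2 form a derangement: !2 = 1.
Total: 66 × 1 = 66.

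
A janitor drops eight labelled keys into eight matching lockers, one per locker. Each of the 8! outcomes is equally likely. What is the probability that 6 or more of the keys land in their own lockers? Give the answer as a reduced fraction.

29/40320

Favorable outcomes: Σ_{i≥6} C(8,i)·!(8-i) = 28·1 + 8·0 + 1·1 = 29.
Total outcomes: 8! = 40320.
Probability = 29/40320 = 29/40320.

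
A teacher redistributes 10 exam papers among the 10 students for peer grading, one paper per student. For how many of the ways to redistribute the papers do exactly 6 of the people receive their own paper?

1890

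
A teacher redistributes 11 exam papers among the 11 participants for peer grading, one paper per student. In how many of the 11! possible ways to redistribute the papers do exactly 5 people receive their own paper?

Choose which 5 of the 11 are fixed: C(11,5) = 462.
The other 6 form a derangement: !6 = 265.
Total: 462 × 265 = 122430.

122430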